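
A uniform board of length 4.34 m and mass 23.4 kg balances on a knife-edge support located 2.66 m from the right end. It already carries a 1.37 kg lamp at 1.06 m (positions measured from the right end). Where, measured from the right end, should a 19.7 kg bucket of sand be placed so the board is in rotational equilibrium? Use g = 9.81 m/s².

x ≈ 3.35 m from the right end

About the knife-edge support (at 2.66 m from the right end):
Beam weight: 23.4 × 9.81 = 229.6 N down at 2.17 m → arm 0.49 m, τ = 229.6 × 0.49 = 112.5 N·m clockwise.
Lamp: 1.37 × 9.81 = 13.44 N down at 1.06 m → arm 1.6 m, τ = 13.44 × 1.6 = 21.5 N·m clockwise.
Net moment of existing loads = 134 N·m clockwise.
The bucket of sand weighs 19.7 × 9.81 = 193.3 N and must supply an equal counterclockwise moment, so its lever arm about the knife-edge support is 134 / 193.3 = 0.693 m.
That puts it at 2.66 + 0.693 = 3.35 m from the right end.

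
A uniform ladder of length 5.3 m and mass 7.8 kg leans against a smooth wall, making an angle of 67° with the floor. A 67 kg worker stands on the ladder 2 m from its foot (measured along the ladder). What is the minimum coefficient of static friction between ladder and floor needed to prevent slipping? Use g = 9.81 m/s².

About the foot of the ladder:
Ladder weight 7.8×9.81 = 76.52 N acts at 2.65 m along the ladder; its horizontal arm is 2.65·cos67° = 1.035 m → τ = 79.2 N·m clockwise.
Worker: 67×9.81 = 657.3 N at 2 m → arm 0.7815 m → τ = 513.7 N·m clockwise.
Wall normal N acts horizontally at the top; its moment arm is the height L sinθ = 5.3·sin67° = 4.879 m, counterclockwise.
Στ = 0 ⇒ N × 4.879 = 592.9 ⇒ N = 121.5 N.
ΣFx = 0 ⇒ f = N_wall = 121.5 N. ΣFy = 0 ⇒ N_floor = 733.8 N.
μ_min = f / N_floor = 121.5 / 733.8 = 0.166.

μ_min ≈ 0.166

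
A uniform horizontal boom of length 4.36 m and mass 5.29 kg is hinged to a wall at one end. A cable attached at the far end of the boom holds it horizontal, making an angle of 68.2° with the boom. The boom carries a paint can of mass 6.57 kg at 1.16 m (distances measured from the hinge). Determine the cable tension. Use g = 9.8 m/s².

T ≈ 46.4 N

Choose the hinge as the axis so the unknown hinge reaction has zero arm there.
Beam weight: 5.29 × 9.8 = 51.84 N down at 2.18 m → arm 2.18 m, τ = 51.84 × 2.18 = 113 N·m clockwise.
Paint can: 6.57 × 9.8 = 64.39 N down at 1.16 m → arm 1.16 m, τ = 64.39 × 1.16 = 74.69 N·m clockwise.
Total clockwise load moment = 187.7 N·m.
The cable tension T acts at 4.36 m; only its component perpendicular to the boom, T sinθ, produces torque. sin 68.2° = 0.9285.
Balancing moments: T × 4.36 × 0.9285 = 187.7, giving T = 187.7 / 4.048 = 46.4 N.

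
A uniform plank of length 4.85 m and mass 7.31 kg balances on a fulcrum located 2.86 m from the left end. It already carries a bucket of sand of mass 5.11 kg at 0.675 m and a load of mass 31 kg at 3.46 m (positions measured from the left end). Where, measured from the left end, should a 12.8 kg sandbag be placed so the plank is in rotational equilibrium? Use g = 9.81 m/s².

x ≈ 2.53 m from the left end

Choose the fulcrum (at 2.86 m from the left end) as the axis so the support reaction has zero arm there.
Beam weight: 7.31 × 9.81 = 71.71 N down at 2.425 m → arm 0.435 m, τ = 71.71 × 0.435 = 31.19 N·m counterclockwise.
Bucket of sand: 5.11 × 9.81 = 50.13 N down at 0.675 m → arm 2.185 m, τ = 50.13 × 2.185 = 109.5 N·m counterclockwise.
Load: 31 × 9.81 = 304.1 N down at 3.46 m → arm 0.6 m, τ = 304.1 × 0.6 = 182.5 N·m clockwise.
Net moment of existing loads = 41.81 N·m clockwise.
The sandbag weighs 12.8 × 9.81 = 125.6 N and must supply an equal counterclockwise moment, so its lever arm about the fulcrum is 41.81 / 125.6 = 0.333 m.
That puts it at 2.86 − 0.333 = 2.53 m from the left end.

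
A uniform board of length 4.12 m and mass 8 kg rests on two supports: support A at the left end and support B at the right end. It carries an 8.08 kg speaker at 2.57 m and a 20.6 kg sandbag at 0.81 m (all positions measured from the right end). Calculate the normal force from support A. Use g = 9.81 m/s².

Take moments about support B.
Beam weight: 8 × 9.81 = 78.48 N down at 2.06 m → arm 2.06 m, τ = 78.48 × 2.06 = 161.7 N·m counterclockwise.
Speaker: 8.08 × 9.81 = 79.26 N down at 2.57 m → arm 2.57 m, τ = 79.26 × 2.57 = 203.7 N·m counterclockwise.
Sandbag: 20.6 × 9.81 = 202.1 N down at 0.81 m → arm 0.81 m, τ = 202.1 × 0.81 = 163.7 N·m counterclockwise.
Net load moment about support B = 529.1 N·m counterclockwise.
Reaction R at support A is upward at 4.12 m, arm 4.12 m → moment R × 4.12 clockwise.
Balancing moments: R × 4.12 = 529.1, giving R = 128 N.

R_A ≈ 128 N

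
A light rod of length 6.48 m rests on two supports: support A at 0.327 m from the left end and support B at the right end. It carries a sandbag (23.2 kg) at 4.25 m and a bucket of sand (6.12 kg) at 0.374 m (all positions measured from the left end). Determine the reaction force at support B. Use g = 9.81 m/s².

About support A:
Sandbag: 23.2 × 9.81 = 227.6 N down at 4.25 m → arm 3.923 m, τ = 227.6 × 3.923 = 892.9 N·m clockwise.
Bucket of sand: 6.12 × 9.81 = 60.04 N down at 0.374 m → arm 0.047 m, τ = 60.04 × 0.047 = 2.822 N·m clockwise.
Net load moment about support A = 895.7 N·m clockwise.
Reaction R at support B is upward at 6.48 m, arm 6.153 m → moment R × 6.153 counterclockwise.
Balancing moments: R × 6.153 = 895.7, giving R = 146 N.

R_B ≈ 146 N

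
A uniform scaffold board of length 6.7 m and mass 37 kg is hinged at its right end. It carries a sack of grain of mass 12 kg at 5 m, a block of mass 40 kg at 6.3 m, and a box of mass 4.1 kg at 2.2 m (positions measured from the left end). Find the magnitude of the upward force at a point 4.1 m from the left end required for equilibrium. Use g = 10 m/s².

Take moments about the right end.
Beam weight: 37 × 10 = 370 N down at 3.35 m → arm 3.35 m, τ = 370 × 3.35 = 1240 N·m counterclockwise.
Sack of grain: 12 × 10 = 120 N down at 5 m → arm 1.7 m, τ = 120 × 1.7 = 204 N·m counterclockwise.
Block: 40 × 10 = 400 N down at 6.3 m → arm 0.4 m, τ = 400 × 0.4 = 160 N·m counterclockwise.
Box: 4.1 × 10 = 41 N down at 2.2 m → arm 4.5 m, τ = 41 × 4.5 = 184.5 N·m counterclockwise.
Net moment of the loads = 1788 N·m counterclockwise.
The upward force F acts at a point 4.1 m from the left end, arm 2.6 m, giving F × 2.6 clockwise.
Balancing moments: F × 2.6 = 1788, giving F = 1788 / 2.6 = 688 N.

F ≈ 688 N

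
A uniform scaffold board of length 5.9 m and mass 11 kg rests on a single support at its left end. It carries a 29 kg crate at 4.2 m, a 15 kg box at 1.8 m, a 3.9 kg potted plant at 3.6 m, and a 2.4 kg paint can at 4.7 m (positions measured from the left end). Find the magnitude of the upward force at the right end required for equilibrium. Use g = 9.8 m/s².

Take moments about the left end.
Beam weight: 11 × 9.8 = 107.8 N down at 2.95 m → arm 2.95 m, τ = 107.8 × 2.95 = 318 N·m clockwise.
Crate: 29 × 9.8 = 284.2 N down at 4.2 m → arm 4.2 m, τ = 284.2 × 4.2 = 1194 N·m clockwise.
Box: 15 × 9.8 = 147 N down at 1.8 m → arm 1.8 m, τ = 147 × 1.8 = 264.6 N·m clockwise.
Potted plant: 3.9 × 9.8 = 38.22 N down at 3.6 m → arm 3.6 m, τ = 38.22 × 3.6 = 137.6 N·m clockwise.
Paint can: 2.4 × 9.8 = 23.52 N down at 4.7 m → arm 4.7 m, τ = 23.52 × 4.7 = 110.5 N·m clockwise.
Net moment of the loads = 2025 N·m clockwise.
The upward force F acts at the right end, arm 5.9 m, giving F × 5.9 counterclockwise.
Setting net torque to zero: F × 5.9 = 2025 → F = 2025 / 5.9 = 343 N.

F ≈ 343 N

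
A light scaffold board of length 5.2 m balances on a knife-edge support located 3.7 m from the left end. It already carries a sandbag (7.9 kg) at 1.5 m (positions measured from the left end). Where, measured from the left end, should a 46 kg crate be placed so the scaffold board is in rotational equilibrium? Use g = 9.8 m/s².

About the knife-edge support (at 3.7 m from the left end):
Sandbag: 7.9 × 9.8 = 77.42 N down at 1.5 m → arm 2.2 m, τ = 77.42 × 2.2 = 170.3 N·m counterclockwise.
Net moment of existing loads = 170.3 N·m counterclockwise.
The crate weighs 46 × 9.8 = 450.8 N and must supply an equal clockwise moment, so its lever arm about the knife-edge support is 170.3 / 450.8 = 0.378 m.
That puts it at 3.7 + 0.378 = 4.08 m from the left end.

x ≈ 4.08 m from the left end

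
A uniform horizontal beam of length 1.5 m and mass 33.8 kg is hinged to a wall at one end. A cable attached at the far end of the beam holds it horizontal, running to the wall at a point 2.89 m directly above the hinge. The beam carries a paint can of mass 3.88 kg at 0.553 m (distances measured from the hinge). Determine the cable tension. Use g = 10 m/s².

About the hinge:
Beam weight: 33.8 × 10 = 338 N down at 0.75 m → arm 0.75 m, τ = 338 × 0.75 = 253.5 N·m clockwise.
Paint can: 3.88 × 10 = 38.8 N down at 0.553 m → arm 0.553 m, τ = 38.8 × 0.553 = 21.46 N·m clockwise.
Total clockwise load moment = 275 N·m.
The cable tension T acts at 1.5 m; only its component perpendicular to the beam, T sinθ, produces torque. sinθ = h/√(h²+d²) = 2.89/√(2.89²+1.5²) = 0.8876.
Στ = 0 ⇒ T × 1.5 × 0.8876 = 275 ⇒ T = 275 / 1.331 = 207 N.

T ≈ 207 N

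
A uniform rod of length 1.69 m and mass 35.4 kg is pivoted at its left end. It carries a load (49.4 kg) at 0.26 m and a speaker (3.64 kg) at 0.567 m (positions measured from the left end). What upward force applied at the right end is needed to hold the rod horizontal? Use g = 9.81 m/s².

F ≈ 260 N

Taking torques about the left end:
Beam weight: 35.4 × 9.81 = 347.3 N down at 0.845 m → arm 0.845 m, τ = 347.3 × 0.845 = 293.5 N·m clockwise.
Load: 49.4 × 9.81 = 484.6 N down at 0.26 m → arm 0.26 m, τ = 484.6 × 0.26 = 126 N·m clockwise.
Speaker: 3.64 × 9.81 = 35.71 N down at 0.567 m → arm 0.567 m, τ = 35.71 × 0.567 = 20.25 N·m clockwise.
Net moment of the loads = 439.8 N·m clockwise.
The upward force F acts at the right end, arm 1.69 m, giving F × 1.69 counterclockwise.
Στ = 0 ⇒ F × 1.69 = 439.8 ⇒ F = 439.8 / 1.69 = 260 N.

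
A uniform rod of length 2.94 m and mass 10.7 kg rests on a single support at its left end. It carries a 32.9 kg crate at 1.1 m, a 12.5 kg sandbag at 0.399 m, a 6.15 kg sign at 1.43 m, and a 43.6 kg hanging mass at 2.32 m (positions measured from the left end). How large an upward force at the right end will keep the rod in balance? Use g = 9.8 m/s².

Choose the left end as the axis so the unknown pivot reaction has zero arm there.
Beam weight: 10.7 × 9.8 = 104.9 N down at 1.47 m → arm 1.47 m, τ = 104.9 × 1.47 = 154.2 N·m clockwise.
Crate: 32.9 × 9.8 = 322.4 N down at 1.1 m → arm 1.1 m, τ = 322.4 × 1.1 = 354.6 N·m clockwise.
Sandbag: 12.5 × 9.8 = 122.5 N down at 0.399 m → arm 0.399 m, τ = 122.5 × 0.399 = 48.88 N·m clockwise.
Sign: 6.15 × 9.8 = 60.27 N down at 1.43 m → arm 1.43 m, τ = 60.27 × 1.43 = 86.19 N·m clockwise.
Hanging mass: 43.6 × 9.8 = 427.3 N down at 2.32 m → arm 2.32 m, τ = 427.3 × 2.32 = 991.3 N·m clockwise.
Net moment of the loads = 1635 N·m clockwise.
The upward force F acts at the right end, arm 2.94 m, giving F × 2.94 counterclockwise.
Balancing moments: F × 2.94 = 1635, giving F = 1635 / 2.94 = 556 N.

F ≈ 556 N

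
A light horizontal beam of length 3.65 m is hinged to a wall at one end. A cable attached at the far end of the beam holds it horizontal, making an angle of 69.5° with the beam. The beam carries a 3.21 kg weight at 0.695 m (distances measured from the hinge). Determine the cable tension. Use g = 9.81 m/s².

T ≈ 6.4 N

About the hinge:
Weight: 3.21 × 9.81 = 31.49 N down at 0.695 m → arm 0.695 m, τ = 31.49 × 0.695 = 21.89 N·m clockwise.
Total clockwise load moment = 21.89 N·m.
The cable tension T acts at 3.65 m; only its component perpendicular to the beam, T sinθ, produces torque. sin 69.5° = 0.9367.
For rotational equilibrium, T × 3.65 × 0.9367 = 21.89, so T = 21.89 / 3.419 = 6.4 N.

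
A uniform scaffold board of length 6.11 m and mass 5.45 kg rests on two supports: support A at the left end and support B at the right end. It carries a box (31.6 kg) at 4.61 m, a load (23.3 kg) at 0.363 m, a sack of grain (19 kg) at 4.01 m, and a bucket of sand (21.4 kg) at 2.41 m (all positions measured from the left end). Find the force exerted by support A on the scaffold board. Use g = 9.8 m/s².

Sum moments about support B (its reaction then has zero moment arm).
Beam weight: 5.45 × 9.8 = 53.41 N down at 3.055 m → arm 3.055 m, τ = 53.41 × 3.055 = 163.2 N·m counterclockwise.
Box: 31.6 × 9.8 = 309.7 N down at 4.61 m → arm 1.5 m, τ = 309.7 × 1.5 = 464.5 N·m counterclockwise.
Load: 23.3 × 9.8 = 228.3 N down at 0.363 m → arm 5.747 m, τ = 228.3 × 5.747 = 1312 N·m counterclockwise.
Sack of grain: 19 × 9.8 = 186.2 N down at 4.01 m → arm 2.1 m, τ = 186.2 × 2.1 = 391 N·m counterclockwise.
Bucket of sand: 21.4 × 9.8 = 209.7 N down at 2.41 m → arm 3.7 m, τ = 209.7 × 3.7 = 775.9 N·m counterclockwise.
Net load moment about support B = 3107 N·m counterclockwise.
Reaction R at support A is upward at 0 m, arm 6.11 m → moment R × 6.11 clockwise.
Balancing moments: R × 6.11 = 3107, giving R = 509 N.

R_A ≈ 509 N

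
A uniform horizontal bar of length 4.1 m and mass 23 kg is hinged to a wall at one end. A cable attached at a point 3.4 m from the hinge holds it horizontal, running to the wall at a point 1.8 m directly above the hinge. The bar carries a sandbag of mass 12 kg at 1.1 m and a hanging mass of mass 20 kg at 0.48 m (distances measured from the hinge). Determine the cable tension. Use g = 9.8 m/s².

T ≈ 431 N

Choose the hinge as the axis so the unknown hinge reaction has zero arm there.
Beam weight: 23 × 9.8 = 225.4 N down at 2.05 m → arm 2.05 m, τ = 225.4 × 2.05 = 462.1 N·m clockwise.
Sandbag: 12 × 9.8 = 117.6 N down at 1.1 m → arm 1.1 m, τ = 117.6 × 1.1 = 129.4 N·m clockwise.
Hanging mass: 20 × 9.8 = 196 N down at 0.48 m → arm 0.48 m, τ = 196 × 0.48 = 94.08 N·m clockwise.
Total clockwise load moment = 685.6 N·m.
The cable tension T acts at 3.4 m; only its component perpendicular to the bar, T sinθ, produces torque. sinθ = h/√(h²+d²) = 1.8/√(1.8²+3.4²) = 0.4679.
Balancing moments: T × 3.4 × 0.4679 = 685.6, giving T = 685.6 / 1.591 = 431 N.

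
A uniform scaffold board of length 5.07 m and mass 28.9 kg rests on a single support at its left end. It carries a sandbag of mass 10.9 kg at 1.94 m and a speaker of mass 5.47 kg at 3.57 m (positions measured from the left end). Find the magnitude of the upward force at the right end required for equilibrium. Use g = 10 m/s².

F ≈ 225 N

Taking torques about the left end:
Beam weight: 28.9 × 10 = 289 N down at 2.535 m → arm 2.535 m, τ = 289 × 2.535 = 732.6 N·m clockwise.
Sandbag: 10.9 × 10 = 109 N down at 1.94 m → arm 1.94 m, τ = 109 × 1.94 = 211.5 N·m clockwise.
Speaker: 5.47 × 10 = 54.7 N down at 3.57 m → arm 3.57 m, τ = 54.7 × 3.57 = 195.3 N·m clockwise.
Net moment of the loads = 1139 N·m clockwise.
The upward force F acts at the right end, arm 5.07 m, giving F × 5.07 counterclockwise.
For rotational equilibrium, F × 5.07 = 1139, so F = 1139 / 5.07 = 225 N.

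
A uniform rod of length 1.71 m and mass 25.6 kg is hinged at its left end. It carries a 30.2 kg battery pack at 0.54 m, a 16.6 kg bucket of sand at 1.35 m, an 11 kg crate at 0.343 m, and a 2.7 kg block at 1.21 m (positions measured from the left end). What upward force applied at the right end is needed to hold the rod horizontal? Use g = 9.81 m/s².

Choose the left end as the axis so the unknown pivot reaction has zero arm there.
Beam weight: 25.6 × 9.81 = 251.1 N down at 0.855 m → arm 0.855 m, τ = 251.1 × 0.855 = 214.7 N·m clockwise.
Battery pack: 30.2 × 9.81 = 296.3 N down at 0.54 m → arm 0.54 m, τ = 296.3 × 0.54 = 160 N·m clockwise.
Bucket of sand: 16.6 × 9.81 = 162.8 N down at 1.35 m → arm 1.35 m, τ = 162.8 × 1.35 = 219.8 N·m clockwise.
Crate: 11 × 9.81 = 107.9 N down at 0.343 m → arm 0.343 m, τ = 107.9 × 0.343 = 37.01 N·m clockwise.
Block: 2.7 × 9.81 = 26.49 N down at 1.21 m → arm 1.21 m, τ = 26.49 × 1.21 = 32.05 N·m clockwise.
Net moment of the loads = 663.6 N·m clockwise.
The upward force F acts at the right end, arm 1.71 m, giving F × 1.71 counterclockwise.
Balancing moments: F × 1.71 = 663.6, giving F = 663.6 / 1.71 = 388 N.

F ≈ 388 N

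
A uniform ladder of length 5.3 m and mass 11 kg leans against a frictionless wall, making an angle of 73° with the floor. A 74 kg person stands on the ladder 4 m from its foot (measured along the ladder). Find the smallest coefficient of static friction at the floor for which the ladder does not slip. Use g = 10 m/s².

μ_min ≈ 0.221

Take moments about the foot of the ladder.
Ladder weight 11×10 = 110 N acts at 2.65 m along the ladder; its horizontal arm is 2.65·cos73° = 0.7748 m → τ = 85.23 N·m clockwise.
Person: 74×10 = 740 N at 4 m → arm 1.169 m → τ = 865.1 N·m clockwise.
Wall normal N acts horizontally at the top; its moment arm is the height L sinθ = 5.3·sin73° = 5.068 m, counterclockwise.
Balancing moments: N × 5.068 = 950.3, giving N = 187.5 N.
ΣFx = 0 ⇒ f = N_wall = 187.5 N. ΣFy = 0 ⇒ N_floor = 850 N.
μ_min = f / N_floor = 187.5 / 850 = 0.221.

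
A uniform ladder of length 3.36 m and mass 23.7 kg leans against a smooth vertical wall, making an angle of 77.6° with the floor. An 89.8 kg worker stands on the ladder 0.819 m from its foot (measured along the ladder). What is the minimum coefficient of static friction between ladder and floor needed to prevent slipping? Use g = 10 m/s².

μ_min ≈ 0.0654

Choose the foot of the ladder as the axis so the floor normal and friction both act there and drop out.
Ladder weight 23.7×10 = 237 N acts at 1.68 m along the ladder; its horizontal arm is 1.68·cos77.6° = 0.3608 m → τ = 85.51 N·m clockwise.
Worker: 89.8×10 = 898 N at 0.819 m → arm 0.1759 m → τ = 158 N·m clockwise.
Wall normal N acts horizontally at the top; its moment arm is the height L sinθ = 3.36·sin77.6° = 3.282 m, counterclockwise.
Balancing moments: N × 3.282 = 243.5, giving N = 74.19 N.
ΣFx = 0 ⇒ f = N_wall = 74.19 N. ΣFy = 0 ⇒ N_floor = 1135 N.
μ_min = f / N_floor = 74.19 / 1135 = 0.0654.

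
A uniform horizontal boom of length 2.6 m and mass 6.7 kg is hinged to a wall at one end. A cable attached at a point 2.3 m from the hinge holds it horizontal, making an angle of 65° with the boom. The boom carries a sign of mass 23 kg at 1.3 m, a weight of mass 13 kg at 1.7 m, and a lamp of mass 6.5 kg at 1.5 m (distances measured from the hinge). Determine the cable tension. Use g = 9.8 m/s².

T ≈ 331 N

About the hinge:
Beam weight: 6.7 × 9.8 = 65.66 N down at 1.3 m → arm 1.3 m, τ = 65.66 × 1.3 = 85.36 N·m clockwise.
Sign: 23 × 9.8 = 225.4 N down at 1.3 m → arm 1.3 m, τ = 225.4 × 1.3 = 293 N·m clockwise.
Weight: 13 × 9.8 = 127.4 N down at 1.7 m → arm 1.7 m, τ = 127.4 × 1.7 = 216.6 N·m clockwise.
Lamp: 6.5 × 9.8 = 63.7 N down at 1.5 m → arm 1.5 m, τ = 63.7 × 1.5 = 95.55 N·m clockwise.
Total clockwise load moment = 690.5 N·m.
The cable tension T acts at 2.3 m; only its component perpendicular to the boom, T sinθ, produces torque. sin 65° = 0.9063.
Balancing moments: T × 2.3 × 0.9063 = 690.5, giving T = 690.5 / 2.084 = 331 N.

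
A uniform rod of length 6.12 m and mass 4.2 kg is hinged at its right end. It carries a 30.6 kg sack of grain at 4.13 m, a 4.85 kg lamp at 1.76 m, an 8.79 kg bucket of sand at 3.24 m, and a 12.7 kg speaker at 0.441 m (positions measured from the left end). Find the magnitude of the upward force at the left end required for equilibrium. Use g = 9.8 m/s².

Taking torques about the right end:
Beam weight: 4.2 × 9.8 = 41.16 N down at 3.06 m → arm 3.06 m, τ = 41.16 × 3.06 = 125.9 N·m counterclockwise.
Sack of grain: 30.6 × 9.8 = 299.9 N down at 4.13 m → arm 1.99 m, τ = 299.9 × 1.99 = 596.8 N·m counterclockwise.
Lamp: 4.85 × 9.8 = 47.53 N down at 1.76 m → arm 4.36 m, τ = 47.53 × 4.36 = 207.2 N·m counterclockwise.
Bucket of sand: 8.79 × 9.8 = 86.14 N down at 3.24 m → arm 2.88 m, τ = 86.14 × 2.88 = 248.1 N·m counterclockwise.
Speaker: 12.7 × 9.8 = 124.5 N down at 0.441 m → arm 5.679 m, τ = 124.5 × 5.679 = 707 N·m counterclockwise.
Net moment of the loads = 1885 N·m counterclockwise.
The upward force F acts at the left end, arm 6.12 m, giving F × 6.12 clockwise.
Setting net torque to zero: F × 6.12 = 1885 → F = 1885 / 6.12 = 308 N.

F ≈ 308 N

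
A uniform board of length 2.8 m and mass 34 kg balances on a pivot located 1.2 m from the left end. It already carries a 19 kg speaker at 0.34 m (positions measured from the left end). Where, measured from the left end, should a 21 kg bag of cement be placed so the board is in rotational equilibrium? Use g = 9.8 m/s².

Choose the pivot (at 1.2 m from the left end) as the axis so the support reaction has zero arm there.
Beam weight: 34 × 9.8 = 333.2 N down at 1.4 m → arm 0.2 m, τ = 333.2 × 0.2 = 66.64 N·m clockwise.
Speaker: 19 × 9.8 = 186.2 N down at 0.34 m → arm 0.86 m, τ = 186.2 × 0.86 = 160.1 N·m counterclockwise.
Net moment of existing loads = 93.46 N·m counterclockwise.
The bag of cement weighs 21 × 9.8 = 205.8 N and must supply an equal clockwise moment, so its lever arm about the pivot is 93.46 / 205.8 = 0.454 m.
That puts it at 1.2 + 0.454 = 1.65 m from the left end.

x ≈ 1.65 m from the left end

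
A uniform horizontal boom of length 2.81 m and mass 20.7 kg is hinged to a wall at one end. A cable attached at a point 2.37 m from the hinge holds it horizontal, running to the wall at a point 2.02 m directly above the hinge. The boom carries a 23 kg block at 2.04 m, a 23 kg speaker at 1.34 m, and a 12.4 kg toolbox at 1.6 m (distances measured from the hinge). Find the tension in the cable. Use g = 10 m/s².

T ≈ 824 N

Taking torques about the hinge:
Beam weight: 20.7 × 10 = 207 N down at 1.405 m → arm 1.405 m, τ = 207 × 1.405 = 290.8 N·m clockwise.
Block: 23 × 10 = 230 N down at 2.04 m → arm 2.04 m, τ = 230 × 2.04 = 469.2 N·m clockwise.
Speaker: 23 × 10 = 230 N down at 1.34 m → arm 1.34 m, τ = 230 × 1.34 = 308.2 N·m clockwise.
Toolbox: 12.4 × 10 = 124 N down at 1.6 m → arm 1.6 m, τ = 124 × 1.6 = 198.4 N·m clockwise.
Total clockwise load moment = 1267 N·m.
The cable tension T acts at 2.37 m; only its component perpendicular to the boom, T sinθ, produces torque. sinθ = h/√(h²+d²) = 2.02/√(2.02²+2.37²) = 0.6487.
Setting net torque to zero: T × 2.37 × 0.6487 = 1267 → T = 1267 / 1.537 = 824 N.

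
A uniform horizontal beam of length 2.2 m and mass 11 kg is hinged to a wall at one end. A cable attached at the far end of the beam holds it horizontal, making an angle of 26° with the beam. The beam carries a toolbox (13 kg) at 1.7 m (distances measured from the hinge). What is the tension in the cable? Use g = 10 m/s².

T ≈ 355 N

About the hinge:
Beam weight: 11 × 10 = 110 N down at 1.1 m → arm 1.1 m, τ = 110 × 1.1 = 121 N·m clockwise.
Toolbox: 13 × 10 = 130 N down at 1.7 m → arm 1.7 m, τ = 130 × 1.7 = 221 N·m clockwise.
Total clockwise load moment = 342 N·m.
The cable tension T acts at 2.2 m; only its component perpendicular to the beam, T sinθ, produces torque. sin 26° = 0.4384.
Setting net torque to zero: T × 2.2 × 0.4384 = 342 → T = 342 / 0.9645 = 355 N.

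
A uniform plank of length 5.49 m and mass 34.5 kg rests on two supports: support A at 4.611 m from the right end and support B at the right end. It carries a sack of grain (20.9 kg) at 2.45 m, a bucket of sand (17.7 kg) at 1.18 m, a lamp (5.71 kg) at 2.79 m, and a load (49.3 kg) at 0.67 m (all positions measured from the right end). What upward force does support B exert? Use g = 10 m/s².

R_B ≈ 813 N

Choose support A as the axis so its reaction then has zero moment arm.
Beam weight: 34.5 × 10 = 345 N down at 2.745 m → arm 1.866 m, τ = 345 × 1.866 = 643.8 N·m clockwise.
Sack of grain: 20.9 × 10 = 209 N down at 2.45 m → arm 2.161 m, τ = 209 × 2.161 = 451.6 N·m clockwise.
Bucket of sand: 17.7 × 10 = 177 N down at 1.18 m → arm 3.431 m, τ = 177 × 3.431 = 607.3 N·m clockwise.
Lamp: 5.71 × 10 = 57.1 N down at 2.79 m → arm 1.821 m, τ = 57.1 × 1.821 = 104 N·m clockwise.
Load: 49.3 × 10 = 493 N down at 0.67 m → arm 3.941 m, τ = 493 × 3.941 = 1943 N·m clockwise.
Net load moment about support A = 3750 N·m clockwise.
Reaction R at support B is upward at 0 m, arm 4.611 m → moment R × 4.611 counterclockwise.
Setting net torque to zero: R × 4.611 = 3750 → R = 813 N.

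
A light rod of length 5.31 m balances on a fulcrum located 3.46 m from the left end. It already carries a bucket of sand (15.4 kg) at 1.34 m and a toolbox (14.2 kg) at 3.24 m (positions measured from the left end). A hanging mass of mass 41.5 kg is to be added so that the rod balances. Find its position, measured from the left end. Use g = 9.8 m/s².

About the fulcrum (at 3.46 m from the left end):
Bucket of sand: 15.4 × 9.8 = 150.9 N down at 1.34 m → arm 2.12 m, τ = 150.9 × 2.12 = 319.9 N·m counterclockwise.
Toolbox: 14.2 × 9.8 = 139.2 N down at 3.24 m → arm 0.22 m, τ = 139.2 × 0.22 = 30.62 N·m counterclockwise.
Net moment of existing loads = 350.5 N·m counterclockwise.
The hanging mass weighs 41.5 × 9.8 = 406.7 N and must supply an equal clockwise moment, so its lever arm about the fulcrum is 350.5 / 406.7 = 0.862 m.
That puts it at 3.46 + 0.862 = 4.32 m from the left end.

x ≈ 4.32 m from the left end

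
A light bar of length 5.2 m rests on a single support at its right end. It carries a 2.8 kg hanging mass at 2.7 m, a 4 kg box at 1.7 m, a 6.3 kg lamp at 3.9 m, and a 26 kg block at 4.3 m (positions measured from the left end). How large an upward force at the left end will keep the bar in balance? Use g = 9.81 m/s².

F ≈ 99.2 N

Choose the right end as the axis so the unknown pivot reaction has zero arm there.
Hanging mass: 2.8 × 9.81 = 27.47 N down at 2.7 m → arm 2.5 m, τ = 27.47 × 2.5 = 68.67 N·m counterclockwise.
Box: 4 × 9.81 = 39.24 N down at 1.7 m → arm 3.5 m, τ = 39.24 × 3.5 = 137.3 N·m counterclockwise.
Lamp: 6.3 × 9.81 = 61.8 N down at 3.9 m → arm 1.3 m, τ = 61.8 × 1.3 = 80.34 N·m counterclockwise.
Block: 26 × 9.81 = 255.1 N down at 4.3 m → arm 0.9 m, τ = 255.1 × 0.9 = 229.6 N·m counterclockwise.
Net moment of the loads = 515.9 N·m counterclockwise.
The upward force F acts at the left end, arm 5.2 m, giving F × 5.2 clockwise.
Setting net torque to zero: F × 5.2 = 515.9 → F = 515.9 / 5.2 = 99.2 N.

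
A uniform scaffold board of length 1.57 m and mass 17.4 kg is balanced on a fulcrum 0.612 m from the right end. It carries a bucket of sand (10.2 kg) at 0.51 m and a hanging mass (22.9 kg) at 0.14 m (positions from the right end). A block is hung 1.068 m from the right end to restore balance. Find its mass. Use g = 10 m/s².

Sum moments about the fulcrum (at 0.612 m from the right end) (the support reaction has zero arm there).
Beam weight: 17.4 × 10 = 174 N down at 0.785 m → arm 0.173 m, τ = 174 × 0.173 = 30.1 N·m counterclockwise.
Bucket of sand: 10.2 × 10 = 102 N down at 0.51 m → arm 0.102 m, τ = 102 × 0.102 = 10.4 N·m clockwise.
Hanging mass: 22.9 × 10 = 229 N down at 0.14 m → arm 0.472 m, τ = 229 × 0.472 = 108.1 N·m clockwise.
Net moment of known loads = 88.4 N·m clockwise.
An unknown mass m at 1.068 m has arm 0.456 m; its moment is m·g·0.456 counterclockwise.
For rotational equilibrium, m × 10 × 0.456 = 88.4, so m = 88.4 / (10 × 0.456) = 19.4 kg.

m ≈ 19.4 kg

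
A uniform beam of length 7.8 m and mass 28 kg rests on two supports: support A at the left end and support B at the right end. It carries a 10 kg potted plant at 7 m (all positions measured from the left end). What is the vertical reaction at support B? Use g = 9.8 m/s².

About support A:
Beam weight: 28 × 9.8 = 274.4 N down at 3.9 m → arm 3.9 m, τ = 274.4 × 3.9 = 1070 N·m clockwise.
Potted plant: 10 × 9.8 = 98 N down at 7 m → arm 7 m, τ = 98 × 7 = 686 N·m clockwise.
Net load moment about support A = 1756 N·m clockwise.
Reaction R at support B is upward at 7.8 m, arm 7.8 m → moment R × 7.8 counterclockwise.
For rotational equilibrium, R × 7.8 = 1756, so R = 225 N.

R_B ≈ 225 N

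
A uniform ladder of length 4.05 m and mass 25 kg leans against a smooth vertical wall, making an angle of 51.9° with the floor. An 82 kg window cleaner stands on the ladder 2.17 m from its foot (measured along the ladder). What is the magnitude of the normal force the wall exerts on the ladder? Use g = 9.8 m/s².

N_wall ≈ 434 N

Take moments about the foot of the ladder.
Ladder weight 25×9.8 = 245 N acts at 2.025 m along the ladder; its horizontal arm is 2.025·cos51.9° = 1.249 m → τ = 306 N·m clockwise.
Window cleaner: 82×9.8 = 803.6 N at 2.17 m → arm 1.339 m → τ = 1076 N·m clockwise.
Wall normal N acts horizontally at the top; its moment arm is the height L sinθ = 4.05·sin51.9° = 3.187 m, counterclockwise.
For rotational equilibrium, N × 3.187 = 1382, so N = 434 N.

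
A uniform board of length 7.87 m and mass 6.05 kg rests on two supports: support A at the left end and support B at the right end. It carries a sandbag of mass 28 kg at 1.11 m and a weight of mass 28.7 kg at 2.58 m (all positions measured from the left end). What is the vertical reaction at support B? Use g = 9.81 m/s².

R_B ≈ 161 N

Choose support A as the axis so its reaction then has zero moment arm.
Beam weight: 6.05 × 9.81 = 59.35 N down at 3.935 m → arm 3.935 m, τ = 59.35 × 3.935 = 233.5 N·m clockwise.
Sandbag: 28 × 9.81 = 274.7 N down at 1.11 m → arm 1.11 m, τ = 274.7 × 1.11 = 304.9 N·m clockwise.
Weight: 28.7 × 9.81 = 281.5 N down at 2.58 m → arm 2.58 m, τ = 281.5 × 2.58 = 726.3 N·m clockwise.
Net load moment about support A = 1265 N·m clockwise.
Reaction R at support B is upward at 7.87 m, arm 7.87 m → moment R × 7.87 counterclockwise.
Στ = 0 ⇒ R × 7.87 = 1265 ⇒ R = 161 N.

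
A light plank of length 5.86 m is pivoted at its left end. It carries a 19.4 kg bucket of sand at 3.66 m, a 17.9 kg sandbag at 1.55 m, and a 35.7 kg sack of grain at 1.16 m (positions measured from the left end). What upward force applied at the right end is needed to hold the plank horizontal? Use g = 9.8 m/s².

F ≈ 234 N

Sum moments about the left end (the unknown pivot reaction has zero arm there).
Bucket of sand: 19.4 × 9.8 = 190.1 N down at 3.66 m → arm 3.66 m, τ = 190.1 × 3.66 = 695.8 N·m clockwise.
Sandbag: 17.9 × 9.8 = 175.4 N down at 1.55 m → arm 1.55 m, τ = 175.4 × 1.55 = 271.9 N·m clockwise.
Sack of grain: 35.7 × 9.8 = 349.9 N down at 1.16 m → arm 1.16 m, τ = 349.9 × 1.16 = 405.9 N·m clockwise.
Net moment of the loads = 1374 N·m clockwise.
The upward force F acts at the right end, arm 5.86 m, giving F × 5.86 counterclockwise.
Στ = 0 ⇒ F × 5.86 = 1374 ⇒ F = 1374 / 5.86 = 234 N.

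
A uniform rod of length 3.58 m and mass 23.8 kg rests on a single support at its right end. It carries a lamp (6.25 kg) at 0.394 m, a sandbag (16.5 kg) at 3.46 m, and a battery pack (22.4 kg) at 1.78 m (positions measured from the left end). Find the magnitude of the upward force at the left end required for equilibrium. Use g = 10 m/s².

About the right end:
Beam weight: 23.8 × 10 = 238 N down at 1.79 m → arm 1.79 m, τ = 238 × 1.79 = 426 N·m counterclockwise.
Lamp: 6.25 × 10 = 62.5 N down at 0.394 m → arm 3.186 m, τ = 62.5 × 3.186 = 199.1 N·m counterclockwise.
Sandbag: 16.5 × 10 = 165 N down at 3.46 m → arm 0.12 m, τ = 165 × 0.12 = 19.8 N·m counterclockwise.
Battery pack: 22.4 × 10 = 224 N down at 1.78 m → arm 1.8 m, τ = 224 × 1.8 = 403.2 N·m counterclockwise.
Net moment of the loads = 1048 N·m counterclockwise.
The upward force F acts at the left end, arm 3.58 m, giving F × 3.58 clockwise.
For rotational equilibrium, F × 3.58 = 1048, so F = 1048 / 3.58 = 293 N.

F ≈ 293 N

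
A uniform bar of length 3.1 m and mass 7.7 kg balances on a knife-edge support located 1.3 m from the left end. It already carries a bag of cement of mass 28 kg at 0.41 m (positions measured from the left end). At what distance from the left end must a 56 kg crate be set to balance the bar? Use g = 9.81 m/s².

Taking torques about the knife-edge support (at 1.3 m from the left end):
Beam weight: 7.7 × 9.81 = 75.54 N down at 1.55 m → arm 0.25 m, τ = 75.54 × 0.25 = 18.89 N·m clockwise.
Bag of cement: 28 × 9.81 = 274.7 N down at 0.41 m → arm 0.89 m, τ = 274.7 × 0.89 = 244.5 N·m counterclockwise.
Net moment of existing loads = 225.6 N·m counterclockwise.
The crate weighs 56 × 9.81 = 549.4 N and must supply an equal clockwise moment, so its lever arm about the knife-edge support is 225.6 / 549.4 = 0.411 m.
That puts it at 1.3 + 0.411 = 1.71 m from the left end.

x ≈ 1.71 m from the left end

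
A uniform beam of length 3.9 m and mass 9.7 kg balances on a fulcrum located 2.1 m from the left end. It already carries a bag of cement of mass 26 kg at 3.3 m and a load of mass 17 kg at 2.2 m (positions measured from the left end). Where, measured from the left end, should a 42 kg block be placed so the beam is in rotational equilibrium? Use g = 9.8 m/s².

x ≈ 1.35 m from the left end

About the fulcrum (at 2.1 m from the left end):
Beam weight: 9.7 × 9.8 = 95.06 N down at 1.95 m → arm 0.15 m, τ = 95.06 × 0.15 = 14.26 N·m counterclockwise.
Bag of cement: 26 × 9.8 = 254.8 N down at 3.3 m → arm 1.2 m, τ = 254.8 × 1.2 = 305.8 N·m clockwise.
Load: 17 × 9.8 = 166.6 N down at 2.2 m → arm 0.1 m, τ = 166.6 × 0.1 = 16.66 N·m clockwise.
Net moment of existing loads = 308.2 N·m clockwise.
The block weighs 42 × 9.8 = 411.6 N and must supply an equal counterclockwise moment, so its lever arm about the fulcrum is 308.2 / 411.6 = 0.749 m.
That puts it at 2.1 − 0.749 = 1.35 m from the left end.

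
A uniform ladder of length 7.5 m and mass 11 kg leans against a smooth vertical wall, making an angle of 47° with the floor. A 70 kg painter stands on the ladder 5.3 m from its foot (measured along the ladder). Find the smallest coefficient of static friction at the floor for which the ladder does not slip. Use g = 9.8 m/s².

μ_min ≈ 0.633

Taking torques about the foot of the ladder:
Ladder weight 11×9.8 = 107.8 N acts at 3.75 m along the ladder; its horizontal arm is 3.75·cos47° = 2.557 m → τ = 275.6 N·m clockwise.
Painter: 70×9.8 = 686 N at 5.3 m → arm 3.615 m → τ = 2480 N·m clockwise.
Wall normal N acts horizontally at the top; its moment arm is the height L sinθ = 7.5·sin47° = 5.485 m, counterclockwise.
Balancing moments: N × 5.485 = 2756, giving N = 502.5 N.
ΣFx = 0 ⇒ f = N_wall = 502.5 N. ΣFy = 0 ⇒ N_floor = 793.8 N.
μ_min = f / N_floor = 502.5 / 793.8 = 0.633.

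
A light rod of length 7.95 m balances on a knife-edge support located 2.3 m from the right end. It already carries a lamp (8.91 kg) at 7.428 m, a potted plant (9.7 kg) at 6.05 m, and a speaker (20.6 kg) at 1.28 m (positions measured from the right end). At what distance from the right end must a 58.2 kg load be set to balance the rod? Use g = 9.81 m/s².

x ≈ 1.25 m from the right end

Choose the knife-edge support (at 2.3 m from the right end) as the axis so the support reaction has zero arm there.
Lamp: 8.91 × 9.81 = 87.41 N down at 7.428 m → arm 5.128 m, τ = 87.41 × 5.128 = 448.2 N·m counterclockwise.
Potted plant: 9.7 × 9.81 = 95.16 N down at 6.05 m → arm 3.75 m, τ = 95.16 × 3.75 = 356.8 N·m counterclockwise.
Speaker: 20.6 × 9.81 = 202.1 N down at 1.28 m → arm 1.02 m, τ = 202.1 × 1.02 = 206.1 N·m clockwise.
Net moment of existing loads = 598.9 N·m counterclockwise.
The load weighs 58.2 × 9.81 = 570.9 N and must supply an equal clockwise moment, so its lever arm about the knife-edge support is 598.9 / 570.9 = 1.05 m.
That puts it at 2.3 − 1.05 = 1.25 m from the right end.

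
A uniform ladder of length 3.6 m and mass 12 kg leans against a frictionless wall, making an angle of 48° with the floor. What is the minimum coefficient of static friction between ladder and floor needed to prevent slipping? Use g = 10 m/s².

Take moments about the foot of the ladder.
Ladder weight 12×10 = 120 N acts at 1.8 m along the ladder; its horizontal arm is 1.8·cos48° = 1.204 m → τ = 144.5 N·m clockwise.
Wall normal N acts horizontally at the top; its moment arm is the height L sinθ = 3.6·sin48° = 2.675 m, counterclockwise.
Balancing moments: N × 2.675 = 144.5, giving N = 54.02 N.
ΣFx = 0 ⇒ f = N_wall = 54.02 N. ΣFy = 0 ⇒ N_floor = 120 N.
μ_min = f / N_floor = 54.02 / 120 = 0.45.

μ_min ≈ 0.45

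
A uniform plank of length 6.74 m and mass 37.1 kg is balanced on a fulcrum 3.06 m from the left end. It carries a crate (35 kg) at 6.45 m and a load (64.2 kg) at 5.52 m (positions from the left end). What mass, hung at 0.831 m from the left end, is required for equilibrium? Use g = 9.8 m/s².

m ≈ 129 kg

About the fulcrum (at 3.06 m from the left end):
Beam weight: 37.1 × 9.8 = 363.6 N down at 3.37 m → arm 0.31 m, τ = 363.6 × 0.31 = 112.7 N·m clockwise.
Crate: 35 × 9.8 = 343 N down at 6.45 m → arm 3.39 m, τ = 343 × 3.39 = 1163 N·m clockwise.
Load: 64.2 × 9.8 = 629.2 N down at 5.52 m → arm 2.46 m, τ = 629.2 × 2.46 = 1548 N·m clockwise.
Net moment of known loads = 2824 N·m clockwise.
An unknown mass m at 0.831 m has arm 2.229 m; its moment is m·g·2.229 counterclockwise.
For rotational equilibrium, m × 9.8 × 2.229 = 2824, so m = 2824 / (9.8 × 2.229) = 129 kg.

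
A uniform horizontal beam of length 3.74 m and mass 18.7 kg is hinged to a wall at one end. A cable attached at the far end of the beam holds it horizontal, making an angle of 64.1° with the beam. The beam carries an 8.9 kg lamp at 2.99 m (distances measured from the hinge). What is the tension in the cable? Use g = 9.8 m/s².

T ≈ 179 N

Taking torques about the hinge:
Beam weight: 18.7 × 9.8 = 183.3 N down at 1.87 m → arm 1.87 m, τ = 183.3 × 1.87 = 342.8 N·m clockwise.
Lamp: 8.9 × 9.8 = 87.22 N down at 2.99 m → arm 2.99 m, τ = 87.22 × 2.99 = 260.8 N·m clockwise.
Total clockwise load moment = 603.6 N·m.
The cable tension T acts at 3.74 m; only its component perpendicular to the beam, T sinθ, produces torque. sin 64.1° = 0.8996.
Balancing moments: T × 3.74 × 0.8996 = 603.6, giving T = 603.6 / 3.365 = 179 N.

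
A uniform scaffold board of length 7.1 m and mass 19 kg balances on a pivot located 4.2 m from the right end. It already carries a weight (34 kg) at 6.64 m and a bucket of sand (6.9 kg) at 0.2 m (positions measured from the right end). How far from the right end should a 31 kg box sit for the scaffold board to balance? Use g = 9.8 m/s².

x ≈ 2.81 m from the right end

About the pivot (at 4.2 m from the right end):
Beam weight: 19 × 9.8 = 186.2 N down at 3.55 m → arm 0.65 m, τ = 186.2 × 0.65 = 121 N·m clockwise.
Weight: 34 × 9.8 = 333.2 N down at 6.64 m → arm 2.44 m, τ = 333.2 × 2.44 = 813 N·m counterclockwise.
Bucket of sand: 6.9 × 9.8 = 67.62 N down at 0.2 m → arm 4 m, τ = 67.62 × 4 = 270.5 N·m clockwise.
Net moment of existing loads = 421.5 N·m counterclockwise.
The box weighs 31 × 9.8 = 303.8 N and must supply an equal clockwise moment, so its lever arm about the pivot is 421.5 / 303.8 = 1.39 m.
That puts it at 4.2 − 1.39 = 2.81 m from the right end.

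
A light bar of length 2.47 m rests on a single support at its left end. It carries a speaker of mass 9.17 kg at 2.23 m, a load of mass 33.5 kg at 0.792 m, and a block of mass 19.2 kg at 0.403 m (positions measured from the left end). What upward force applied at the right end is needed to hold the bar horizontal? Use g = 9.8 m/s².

F ≈ 217 N

Taking torques about the left end:
Speaker: 9.17 × 9.8 = 89.87 N down at 2.23 m → arm 2.23 m, τ = 89.87 × 2.23 = 200.4 N·m clockwise.
Load: 33.5 × 9.8 = 328.3 N down at 0.792 m → arm 0.792 m, τ = 328.3 × 0.792 = 260 N·m clockwise.
Block: 19.2 × 9.8 = 188.2 N down at 0.403 m → arm 0.403 m, τ = 188.2 × 0.403 = 75.84 N·m clockwise.
Net moment of the loads = 536.2 N·m clockwise.
The upward force F acts at the right end, arm 2.47 m, giving F × 2.47 counterclockwise.
Balancing moments: F × 2.47 = 536.2, giving F = 536.2 / 2.47 = 217 N.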